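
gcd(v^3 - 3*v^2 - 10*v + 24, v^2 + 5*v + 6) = v + 3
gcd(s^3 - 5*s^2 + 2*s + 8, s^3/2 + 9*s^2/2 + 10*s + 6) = s + 1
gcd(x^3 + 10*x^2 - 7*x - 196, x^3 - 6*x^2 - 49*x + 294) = x + 7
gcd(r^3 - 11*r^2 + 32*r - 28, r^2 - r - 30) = 1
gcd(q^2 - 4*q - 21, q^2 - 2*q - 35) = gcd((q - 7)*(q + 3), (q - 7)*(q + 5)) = q - 7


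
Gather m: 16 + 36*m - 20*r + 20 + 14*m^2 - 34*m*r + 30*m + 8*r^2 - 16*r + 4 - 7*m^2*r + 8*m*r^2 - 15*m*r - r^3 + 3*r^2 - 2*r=m^2*(14 - 7*r) + m*(8*r^2 - 49*r + 66) - r^3 + 11*r^2 - 38*r + 40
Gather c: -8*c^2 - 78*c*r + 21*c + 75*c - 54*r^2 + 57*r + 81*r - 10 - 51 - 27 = -8*c^2 + c*(96 - 78*r) - 54*r^2 + 138*r - 88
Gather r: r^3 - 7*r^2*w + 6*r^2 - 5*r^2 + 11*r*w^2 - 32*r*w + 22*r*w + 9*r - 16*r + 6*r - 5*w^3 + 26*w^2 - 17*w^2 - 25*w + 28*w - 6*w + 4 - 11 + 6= r^3 + r^2*(1 - 7*w) + r*(11*w^2 - 10*w - 1) - 5*w^3 + 9*w^2 - 3*w - 1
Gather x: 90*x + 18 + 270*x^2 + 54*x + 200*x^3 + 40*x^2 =200*x^3 + 310*x^2 + 144*x + 18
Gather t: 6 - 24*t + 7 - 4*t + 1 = 14 - 28*t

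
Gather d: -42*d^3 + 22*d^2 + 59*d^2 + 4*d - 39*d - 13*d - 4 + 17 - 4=-42*d^3 + 81*d^2 - 48*d + 9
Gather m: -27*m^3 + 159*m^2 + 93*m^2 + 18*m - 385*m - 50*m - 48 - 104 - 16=-27*m^3 + 252*m^2 - 417*m - 168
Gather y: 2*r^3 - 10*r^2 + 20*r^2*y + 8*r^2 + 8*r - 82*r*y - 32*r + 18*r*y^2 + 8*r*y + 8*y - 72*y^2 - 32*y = 2*r^3 - 2*r^2 - 24*r + y^2*(18*r - 72) + y*(20*r^2 - 74*r - 24)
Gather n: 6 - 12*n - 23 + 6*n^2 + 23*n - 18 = 6*n^2 + 11*n - 35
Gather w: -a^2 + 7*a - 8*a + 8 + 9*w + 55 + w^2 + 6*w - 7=-a^2 - a + w^2 + 15*w + 56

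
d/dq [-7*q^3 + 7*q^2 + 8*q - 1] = -21*q^2 + 14*q + 8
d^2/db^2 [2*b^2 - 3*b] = 4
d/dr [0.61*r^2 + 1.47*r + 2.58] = 1.22*r + 1.47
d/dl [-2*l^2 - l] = -4*l - 1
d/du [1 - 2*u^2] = -4*u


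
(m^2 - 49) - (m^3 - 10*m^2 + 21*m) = -m^3 + 11*m^2 - 21*m - 49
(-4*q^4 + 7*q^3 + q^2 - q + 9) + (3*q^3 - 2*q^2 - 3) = -4*q^4 + 10*q^3 - q^2 - q + 6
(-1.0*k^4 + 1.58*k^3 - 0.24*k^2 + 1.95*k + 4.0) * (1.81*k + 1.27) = -1.81*k^5 + 1.5898*k^4 + 1.5722*k^3 + 3.2247*k^2 + 9.7165*k + 5.08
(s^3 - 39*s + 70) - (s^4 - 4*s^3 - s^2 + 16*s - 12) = -s^4 + 5*s^3 + s^2 - 55*s + 82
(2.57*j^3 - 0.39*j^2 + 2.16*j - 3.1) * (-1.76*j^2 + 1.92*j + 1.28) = -4.5232*j^5 + 5.6208*j^4 - 1.2608*j^3 + 9.104*j^2 - 3.1872*j - 3.968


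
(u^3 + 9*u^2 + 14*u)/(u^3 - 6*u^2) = (u^2 + 9*u + 14)/(u*(u - 6))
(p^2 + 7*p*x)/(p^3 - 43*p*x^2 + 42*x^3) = p/(p^2 - 7*p*x + 6*x^2)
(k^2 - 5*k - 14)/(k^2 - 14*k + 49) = (k + 2)/(k - 7)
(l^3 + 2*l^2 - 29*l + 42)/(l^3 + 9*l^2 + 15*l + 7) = (l^2 - 5*l + 6)/(l^2 + 2*l + 1)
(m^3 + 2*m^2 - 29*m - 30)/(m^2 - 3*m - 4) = (m^2 + m - 30)/(m - 4)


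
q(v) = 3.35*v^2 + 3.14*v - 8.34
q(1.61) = 5.40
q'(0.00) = 3.14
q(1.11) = -0.73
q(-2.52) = 5.02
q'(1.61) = 13.93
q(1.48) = 3.65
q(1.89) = 9.56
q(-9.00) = 234.75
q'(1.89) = 15.80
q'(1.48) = 13.06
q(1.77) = 7.71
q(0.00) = -8.34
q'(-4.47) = -26.81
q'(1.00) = 9.84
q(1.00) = -1.85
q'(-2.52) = -13.74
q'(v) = 6.7*v + 3.14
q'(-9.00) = -57.16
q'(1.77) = 15.00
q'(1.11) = 10.58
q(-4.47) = 44.56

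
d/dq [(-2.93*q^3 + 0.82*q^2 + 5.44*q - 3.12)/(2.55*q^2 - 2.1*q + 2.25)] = (-7.4715*q^4 + 12.306*q^3 - 35.3715*q^2 + 19.602*q + 5.688)/(6.5025*q^4 - 10.71*q^3 + 15.885*q^2 - 9.45*q + 5.0625)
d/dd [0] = 0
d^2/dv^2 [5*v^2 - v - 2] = 10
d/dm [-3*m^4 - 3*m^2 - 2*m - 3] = -12*m^3 - 6*m - 2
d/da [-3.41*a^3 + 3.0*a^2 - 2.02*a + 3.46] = -10.23*a^2 + 6.0*a - 2.02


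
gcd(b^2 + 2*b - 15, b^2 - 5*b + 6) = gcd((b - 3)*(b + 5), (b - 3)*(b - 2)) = b - 3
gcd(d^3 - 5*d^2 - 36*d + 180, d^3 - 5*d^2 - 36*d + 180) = d^3 - 5*d^2 - 36*d + 180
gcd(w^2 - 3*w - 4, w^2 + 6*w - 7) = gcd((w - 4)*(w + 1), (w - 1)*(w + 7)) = 1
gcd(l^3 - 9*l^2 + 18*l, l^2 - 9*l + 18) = l^2 - 9*l + 18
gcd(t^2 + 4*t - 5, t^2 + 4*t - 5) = t^2 + 4*t - 5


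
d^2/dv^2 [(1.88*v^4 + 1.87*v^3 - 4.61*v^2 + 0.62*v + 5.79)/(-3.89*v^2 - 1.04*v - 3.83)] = (-56.8966960000001*v^6 - 45.6343680000002*v^5 - 180.257784*v^4 - 124.202938*v^3 - 1313.409084*v^2 - 249.706038*v + 300.188444)/(58.863869*v^6 + 47.212152*v^5 + 186.490101*v^4 + 94.092752*v^3 + 183.613647*v^2 + 45.766968*v + 56.181887)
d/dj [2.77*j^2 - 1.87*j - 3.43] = 5.54*j - 1.87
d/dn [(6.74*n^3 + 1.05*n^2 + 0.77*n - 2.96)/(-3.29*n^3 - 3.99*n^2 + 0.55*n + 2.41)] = (1.4210854715202e-14*n^5 - 23.4381*n^4 + 12.4806*n^3 + 23.1648*n^2 - 18.5598*n + 3.4837)/(10.8241*n^6 + 26.2542*n^5 + 12.3011*n^4 - 20.2468*n^3 - 18.9293*n^2 + 2.651*n + 5.8081)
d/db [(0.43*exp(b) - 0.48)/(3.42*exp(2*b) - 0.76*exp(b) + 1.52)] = (-1.4706*exp(2*b) + 3.2832*exp(b) + 0.2888)*exp(b)/(11.6964*exp(4*b) - 5.1984*exp(3*b) + 10.9744*exp(2*b) - 2.3104*exp(b) + 2.3104)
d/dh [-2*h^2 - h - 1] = -4*h - 1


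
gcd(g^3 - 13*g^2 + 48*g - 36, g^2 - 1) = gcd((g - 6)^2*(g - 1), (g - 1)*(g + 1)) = g - 1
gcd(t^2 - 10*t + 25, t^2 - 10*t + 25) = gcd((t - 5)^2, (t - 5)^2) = t^2 - 10*t + 25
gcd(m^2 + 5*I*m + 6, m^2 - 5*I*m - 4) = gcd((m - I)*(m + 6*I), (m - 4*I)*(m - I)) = m - I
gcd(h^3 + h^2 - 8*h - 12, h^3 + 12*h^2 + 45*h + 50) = h + 2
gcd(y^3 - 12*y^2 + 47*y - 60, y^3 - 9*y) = y - 3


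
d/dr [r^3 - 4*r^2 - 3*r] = 3*r^2 - 8*r - 3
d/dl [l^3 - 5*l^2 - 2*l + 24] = 3*l^2 - 10*l - 2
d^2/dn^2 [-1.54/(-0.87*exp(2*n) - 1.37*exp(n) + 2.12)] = (1.54*(1.74*exp(n) + 1.37)*(3.48*exp(n) + 2.74)*exp(n) - (5.3592*exp(n) + 2.1098)*(0.87*exp(2*n) + 1.37*exp(n) - 2.12))*exp(n)/(0.87*exp(2*n) + 1.37*exp(n) - 2.12)^3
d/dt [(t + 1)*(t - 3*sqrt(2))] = 2*t - 3*sqrt(2) + 1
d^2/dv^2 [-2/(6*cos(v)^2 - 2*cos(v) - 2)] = (-36*sin(v)^4 + 31*sin(v)^2 - 41*cos(v)/4 + 9*cos(3*v)/4 + 13)/(3*sin(v)^2 + cos(v) - 2)^3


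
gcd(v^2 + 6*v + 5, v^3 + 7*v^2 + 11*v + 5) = v^2 + 6*v + 5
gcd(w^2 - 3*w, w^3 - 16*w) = w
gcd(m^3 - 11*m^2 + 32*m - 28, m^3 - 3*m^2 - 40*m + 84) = m^2 - 9*m + 14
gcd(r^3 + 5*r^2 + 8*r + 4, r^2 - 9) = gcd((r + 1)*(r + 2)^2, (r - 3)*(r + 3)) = 1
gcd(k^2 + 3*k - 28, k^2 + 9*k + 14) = k + 7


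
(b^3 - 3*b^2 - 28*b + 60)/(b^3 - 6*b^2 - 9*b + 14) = (b^3 - 3*b^2 - 28*b + 60)/(b^3 - 6*b^2 - 9*b + 14)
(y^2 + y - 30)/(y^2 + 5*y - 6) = (y - 5)/(y - 1)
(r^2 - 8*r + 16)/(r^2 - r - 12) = (r - 4)/(r + 3)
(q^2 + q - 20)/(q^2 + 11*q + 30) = (q - 4)/(q + 6)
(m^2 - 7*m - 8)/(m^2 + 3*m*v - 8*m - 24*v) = (m + 1)/(m + 3*v)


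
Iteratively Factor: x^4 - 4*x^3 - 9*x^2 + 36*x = (x)*(x^3 - 4*x^2 - 9*x + 36) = x*(x - 4)*(x^2 - 9) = x*(x - 4)*(x + 3)*(x - 3)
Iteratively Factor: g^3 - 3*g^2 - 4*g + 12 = (g + 2)*(g^2 - 5*g + 6) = (g - 3)*(g + 2)*(g - 2)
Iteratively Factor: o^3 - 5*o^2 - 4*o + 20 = (o - 2)*(o^2 - 3*o - 10) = (o - 2)*(o + 2)*(o - 5)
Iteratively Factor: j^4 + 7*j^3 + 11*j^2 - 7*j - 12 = (j + 3)*(j^3 + 4*j^2 - j - 4) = (j + 1)*(j + 3)*(j^2 + 3*j - 4) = (j - 1)*(j + 1)*(j + 3)*(j + 4)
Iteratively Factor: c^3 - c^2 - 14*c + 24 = (c - 3)*(c^2 + 2*c - 8) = (c - 3)*(c + 4)*(c - 2)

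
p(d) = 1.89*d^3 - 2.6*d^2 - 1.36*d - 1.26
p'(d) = 5.67*d^2 - 5.2*d - 1.36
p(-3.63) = -120.99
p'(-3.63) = 92.23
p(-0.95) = -3.93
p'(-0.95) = 8.70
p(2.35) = 5.71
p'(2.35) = 17.73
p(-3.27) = -90.70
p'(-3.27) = 76.27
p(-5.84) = -458.44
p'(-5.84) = 222.39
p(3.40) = 38.34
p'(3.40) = 46.51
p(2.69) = 13.06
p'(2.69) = 25.68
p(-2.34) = -36.53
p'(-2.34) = 41.85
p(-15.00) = -6944.61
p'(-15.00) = 1352.39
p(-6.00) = -494.94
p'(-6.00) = 233.96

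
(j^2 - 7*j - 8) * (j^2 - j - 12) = j^4 - 8*j^3 - 13*j^2 + 92*j + 96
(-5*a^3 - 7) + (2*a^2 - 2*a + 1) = -5*a^3 + 2*a^2 - 2*a - 6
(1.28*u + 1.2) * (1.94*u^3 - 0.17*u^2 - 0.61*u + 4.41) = 2.4832*u^4 + 2.1104*u^3 - 0.9848*u^2 + 4.9128*u + 5.292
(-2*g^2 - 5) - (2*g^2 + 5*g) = -4*g^2 - 5*g - 5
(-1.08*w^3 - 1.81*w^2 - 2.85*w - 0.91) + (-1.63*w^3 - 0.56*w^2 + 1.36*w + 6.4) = -2.71*w^3 - 2.37*w^2 - 1.49*w + 5.49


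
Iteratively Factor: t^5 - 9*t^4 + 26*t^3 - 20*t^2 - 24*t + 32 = (t - 2)*(t^4 - 7*t^3 + 12*t^2 + 4*t - 16) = (t - 2)^2*(t^3 - 5*t^2 + 2*t + 8) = (t - 2)^2*(t + 1)*(t^2 - 6*t + 8) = (t - 2)^3*(t + 1)*(t - 4)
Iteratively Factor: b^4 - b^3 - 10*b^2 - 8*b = (b + 1)*(b^3 - 2*b^2 - 8*b) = b*(b + 1)*(b^2 - 2*b - 8) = b*(b - 4)*(b + 1)*(b + 2)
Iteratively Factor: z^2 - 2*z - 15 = (z + 3)*(z - 5)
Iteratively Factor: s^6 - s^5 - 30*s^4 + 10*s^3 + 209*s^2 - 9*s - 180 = (s - 5)*(s^5 + 4*s^4 - 10*s^3 - 40*s^2 + 9*s + 36) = (s - 5)*(s - 1)*(s^4 + 5*s^3 - 5*s^2 - 45*s - 36) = (s - 5)*(s - 3)*(s - 1)*(s^3 + 8*s^2 + 19*s + 12) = (s - 5)*(s - 3)*(s - 1)*(s + 1)*(s^2 + 7*s + 12) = (s - 5)*(s - 3)*(s - 1)*(s + 1)*(s + 4)*(s + 3)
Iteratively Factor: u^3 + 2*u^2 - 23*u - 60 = (u - 5)*(u^2 + 7*u + 12) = (u - 5)*(u + 4)*(u + 3)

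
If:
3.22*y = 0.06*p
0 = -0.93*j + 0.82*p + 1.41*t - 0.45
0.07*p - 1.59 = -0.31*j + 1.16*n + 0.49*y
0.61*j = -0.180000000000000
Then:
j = -0.30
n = 2.81609195402299*y - 1.44954776710006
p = 53.6666666666667*y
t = 0.124520404604116 - 31.210401891253*y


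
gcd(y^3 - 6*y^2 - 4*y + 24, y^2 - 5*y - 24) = 1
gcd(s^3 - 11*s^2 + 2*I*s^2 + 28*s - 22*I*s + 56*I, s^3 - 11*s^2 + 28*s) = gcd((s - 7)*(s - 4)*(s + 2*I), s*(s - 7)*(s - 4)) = s^2 - 11*s + 28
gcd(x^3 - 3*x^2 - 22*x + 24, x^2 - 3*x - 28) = x + 4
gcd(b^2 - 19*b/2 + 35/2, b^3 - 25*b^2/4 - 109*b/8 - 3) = 1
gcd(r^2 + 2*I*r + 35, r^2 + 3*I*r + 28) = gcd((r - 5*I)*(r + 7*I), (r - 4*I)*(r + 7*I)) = r + 7*I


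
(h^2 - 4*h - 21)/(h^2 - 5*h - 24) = (h - 7)/(h - 8)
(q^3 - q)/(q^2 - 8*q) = (q^2 - 1)/(q - 8)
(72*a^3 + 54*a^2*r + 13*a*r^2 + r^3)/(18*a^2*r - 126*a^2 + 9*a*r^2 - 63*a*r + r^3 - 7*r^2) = (4*a + r)/(r - 7)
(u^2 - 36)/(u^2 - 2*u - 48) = (u - 6)/(u - 8)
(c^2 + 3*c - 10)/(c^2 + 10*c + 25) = (c - 2)/(c + 5)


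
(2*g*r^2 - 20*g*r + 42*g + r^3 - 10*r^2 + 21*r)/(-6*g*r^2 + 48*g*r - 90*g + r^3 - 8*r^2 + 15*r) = (2*g*r - 14*g + r^2 - 7*r)/(-6*g*r + 30*g + r^2 - 5*r)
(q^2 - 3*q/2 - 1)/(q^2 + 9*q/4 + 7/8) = 4*(q - 2)/(4*q + 7)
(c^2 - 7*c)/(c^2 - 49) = c/(c + 7)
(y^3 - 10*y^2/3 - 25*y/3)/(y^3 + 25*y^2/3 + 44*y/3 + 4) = y*(3*y^2 - 10*y - 25)/(3*y^3 + 25*y^2 + 44*y + 12)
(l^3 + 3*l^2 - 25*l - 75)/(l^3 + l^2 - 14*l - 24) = (l^2 - 25)/(l^2 - 2*l - 8)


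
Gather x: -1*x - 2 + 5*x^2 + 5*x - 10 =5*x^2 + 4*x - 12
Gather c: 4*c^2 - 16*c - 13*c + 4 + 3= 4*c^2 - 29*c + 7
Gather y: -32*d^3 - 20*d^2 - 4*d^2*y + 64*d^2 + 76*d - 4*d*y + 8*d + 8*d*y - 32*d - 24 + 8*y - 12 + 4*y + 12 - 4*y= -32*d^3 + 44*d^2 + 52*d + y*(-4*d^2 + 4*d + 8) - 24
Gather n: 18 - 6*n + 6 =24 - 6*n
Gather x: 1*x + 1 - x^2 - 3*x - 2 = -x^2 - 2*x - 1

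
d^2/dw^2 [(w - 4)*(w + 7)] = 2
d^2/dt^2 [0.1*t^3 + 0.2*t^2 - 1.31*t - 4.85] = 0.6*t + 0.4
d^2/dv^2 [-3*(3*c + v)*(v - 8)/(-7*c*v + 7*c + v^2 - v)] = 6*((3*c + v)*(v - 8)*(7*c - 2*v + 1)^2 + ((3*c + v)*(v - 8) - (3*c + v)*(7*c - 2*v + 1) - (v - 8)*(7*c - 2*v + 1))*(7*c*v - 7*c - v^2 + v) + (7*c*v - 7*c - v^2 + v)^2)/(7*c*v - 7*c - v^2 + v)^3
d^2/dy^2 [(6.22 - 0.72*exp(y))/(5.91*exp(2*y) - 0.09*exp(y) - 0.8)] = (-25.148232*exp(4*y) + 868.62816*exp(3*y) - 30.350214*exp(2*y) + 117.734862*exp(y) - 0.90864)*exp(y)/(206.425071*exp(6*y) - 9.430587*exp(5*y) - 83.683827*exp(4*y) + 2.552391*exp(3*y) + 11.32776*exp(2*y) - 0.1728*exp(y) - 0.512)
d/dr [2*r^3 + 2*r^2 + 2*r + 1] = 6*r^2 + 4*r + 2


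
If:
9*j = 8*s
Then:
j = 8*s/9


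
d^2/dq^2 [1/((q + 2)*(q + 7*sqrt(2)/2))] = 4*(4*(q + 2)^2 + 2*(q + 2)*(2*q + 7*sqrt(2)) + (2*q + 7*sqrt(2))^2)/((q + 2)^3*(2*q + 7*sqrt(2))^3)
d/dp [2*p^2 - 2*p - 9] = 4*p - 2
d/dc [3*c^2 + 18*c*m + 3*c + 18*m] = 6*c + 18*m + 3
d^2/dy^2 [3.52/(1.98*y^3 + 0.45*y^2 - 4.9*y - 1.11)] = (-(41.8176*y + 3.168)*(1.98*y^3 + 0.45*y^2 - 4.9*y - 1.11) + 3.52*(5.94*y^2 + 0.9*y - 4.9)*(11.88*y^2 + 1.8*y - 9.8))/(1.98*y^3 + 0.45*y^2 - 4.9*y - 1.11)^3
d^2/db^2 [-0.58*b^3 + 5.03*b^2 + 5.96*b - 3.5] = 10.06 - 3.48*b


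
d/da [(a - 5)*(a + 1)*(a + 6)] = 3*a^2 + 4*a - 29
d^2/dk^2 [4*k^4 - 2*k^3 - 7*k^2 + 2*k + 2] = 48*k^2 - 12*k - 14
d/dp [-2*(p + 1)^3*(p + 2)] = (-8*p - 14)*(p + 1)^2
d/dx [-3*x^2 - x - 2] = -6*x - 1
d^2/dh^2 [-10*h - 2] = 0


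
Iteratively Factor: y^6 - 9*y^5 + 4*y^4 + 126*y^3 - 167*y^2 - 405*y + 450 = (y - 5)*(y^5 - 4*y^4 - 16*y^3 + 46*y^2 + 63*y - 90) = (y - 5)^2*(y^4 + y^3 - 11*y^2 - 9*y + 18) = (y - 5)^2*(y + 3)*(y^3 - 2*y^2 - 5*y + 6) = (y - 5)^2*(y - 1)*(y + 3)*(y^2 - y - 6) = (y - 5)^2*(y - 1)*(y + 2)*(y + 3)*(y - 3)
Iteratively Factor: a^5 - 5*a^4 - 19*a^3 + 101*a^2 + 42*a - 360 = (a - 3)*(a^4 - 2*a^3 - 25*a^2 + 26*a + 120) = (a - 5)*(a - 3)*(a^3 + 3*a^2 - 10*a - 24) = (a - 5)*(a - 3)*(a + 4)*(a^2 - a - 6) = (a - 5)*(a - 3)^2*(a + 4)*(a + 2)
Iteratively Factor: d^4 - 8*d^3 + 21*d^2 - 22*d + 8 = (d - 1)*(d^3 - 7*d^2 + 14*d - 8) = (d - 4)*(d - 1)*(d^2 - 3*d + 2) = (d - 4)*(d - 2)*(d - 1)*(d - 1)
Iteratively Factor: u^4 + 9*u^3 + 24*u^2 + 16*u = (u + 4)*(u^3 + 5*u^2 + 4*u) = (u + 1)*(u + 4)*(u^2 + 4*u) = (u + 1)*(u + 4)^2*(u)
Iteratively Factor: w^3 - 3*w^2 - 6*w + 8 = (w + 2)*(w^2 - 5*w + 4) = (w - 4)*(w + 2)*(w - 1)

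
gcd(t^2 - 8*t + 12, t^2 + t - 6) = t - 2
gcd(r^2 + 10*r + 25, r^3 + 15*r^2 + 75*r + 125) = r^2 + 10*r + 25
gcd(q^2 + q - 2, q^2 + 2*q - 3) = q - 1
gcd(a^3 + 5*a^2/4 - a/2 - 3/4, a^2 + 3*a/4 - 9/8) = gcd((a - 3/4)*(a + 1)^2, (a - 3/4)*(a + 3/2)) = a - 3/4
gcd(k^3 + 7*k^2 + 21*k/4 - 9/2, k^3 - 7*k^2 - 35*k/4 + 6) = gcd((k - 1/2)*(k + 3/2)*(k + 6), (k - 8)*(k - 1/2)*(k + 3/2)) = k^2 + k - 3/4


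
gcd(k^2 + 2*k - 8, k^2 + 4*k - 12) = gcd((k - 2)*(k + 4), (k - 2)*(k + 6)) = k - 2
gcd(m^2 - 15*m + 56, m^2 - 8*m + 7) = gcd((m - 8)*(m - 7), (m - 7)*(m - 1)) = m - 7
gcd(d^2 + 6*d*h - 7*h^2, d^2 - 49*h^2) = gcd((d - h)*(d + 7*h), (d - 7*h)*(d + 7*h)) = d + 7*h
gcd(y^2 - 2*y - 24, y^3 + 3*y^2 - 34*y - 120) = y^2 - 2*y - 24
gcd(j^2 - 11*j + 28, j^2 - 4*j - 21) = j - 7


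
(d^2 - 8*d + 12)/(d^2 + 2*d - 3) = (d^2 - 8*d + 12)/(d^2 + 2*d - 3)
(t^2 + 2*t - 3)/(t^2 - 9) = (t - 1)/(t - 3)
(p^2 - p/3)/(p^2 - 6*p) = (p - 1/3)/(p - 6)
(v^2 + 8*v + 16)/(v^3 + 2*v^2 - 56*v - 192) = (v + 4)/(v^2 - 2*v - 48)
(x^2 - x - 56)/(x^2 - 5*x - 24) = (x + 7)/(x + 3)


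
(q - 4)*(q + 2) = q^2 - 2*q - 8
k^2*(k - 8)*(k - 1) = k^4 - 9*k^3 + 8*k^2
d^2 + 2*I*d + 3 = (d - I)*(d + 3*I)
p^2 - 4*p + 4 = (p - 2)^2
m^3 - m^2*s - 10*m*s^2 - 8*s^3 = (m - 4*s)*(m + s)*(m + 2*s)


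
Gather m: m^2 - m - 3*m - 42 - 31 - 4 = m^2 - 4*m - 77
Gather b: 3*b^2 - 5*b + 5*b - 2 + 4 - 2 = 3*b^2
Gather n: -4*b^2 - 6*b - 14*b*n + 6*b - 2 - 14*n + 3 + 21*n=-4*b^2 + n*(7 - 14*b) + 1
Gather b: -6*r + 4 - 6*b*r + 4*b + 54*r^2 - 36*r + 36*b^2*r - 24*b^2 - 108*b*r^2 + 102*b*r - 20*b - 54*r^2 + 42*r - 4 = b^2*(36*r - 24) + b*(-108*r^2 + 96*r - 16)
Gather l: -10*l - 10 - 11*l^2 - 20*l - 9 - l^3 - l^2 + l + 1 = -l^3 - 12*l^2 - 29*l - 18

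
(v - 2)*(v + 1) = v^2 - v - 2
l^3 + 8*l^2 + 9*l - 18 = (l - 1)*(l + 3)*(l + 6)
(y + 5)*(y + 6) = y^2 + 11*y + 30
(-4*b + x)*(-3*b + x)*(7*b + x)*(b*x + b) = 84*b^4*x + 84*b^4 - 37*b^3*x^2 - 37*b^3*x + b*x^4 + b*x^3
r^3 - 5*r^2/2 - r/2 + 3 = (r - 2)*(r - 3/2)*(r + 1)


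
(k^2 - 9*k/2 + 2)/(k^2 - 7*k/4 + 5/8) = 4*(k - 4)/(4*k - 5)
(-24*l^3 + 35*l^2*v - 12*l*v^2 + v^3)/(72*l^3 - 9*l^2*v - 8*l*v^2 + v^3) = (-l + v)/(3*l + v)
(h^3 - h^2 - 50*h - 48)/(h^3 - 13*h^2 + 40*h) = (h^2 + 7*h + 6)/(h*(h - 5))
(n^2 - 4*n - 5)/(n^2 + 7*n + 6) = (n - 5)/(n + 6)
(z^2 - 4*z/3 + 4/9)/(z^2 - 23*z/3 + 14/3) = (z - 2/3)/(z - 7)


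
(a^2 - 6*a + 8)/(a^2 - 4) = (a - 4)/(a + 2)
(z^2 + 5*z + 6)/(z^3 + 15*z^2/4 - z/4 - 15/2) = 4/(4*z - 5)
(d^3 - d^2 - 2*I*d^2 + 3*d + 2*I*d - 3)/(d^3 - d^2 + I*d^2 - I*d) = (d - 3*I)/d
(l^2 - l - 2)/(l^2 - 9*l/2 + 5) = 2*(l + 1)/(2*l - 5)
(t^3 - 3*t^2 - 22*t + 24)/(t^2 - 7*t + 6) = t + 4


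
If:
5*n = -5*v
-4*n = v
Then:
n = 0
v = 0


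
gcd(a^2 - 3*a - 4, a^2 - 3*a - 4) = a^2 - 3*a - 4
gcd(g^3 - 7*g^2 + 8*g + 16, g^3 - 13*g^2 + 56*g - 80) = g^2 - 8*g + 16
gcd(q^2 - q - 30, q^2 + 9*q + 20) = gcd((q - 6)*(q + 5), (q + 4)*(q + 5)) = q + 5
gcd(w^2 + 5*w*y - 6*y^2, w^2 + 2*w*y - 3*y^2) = -w + y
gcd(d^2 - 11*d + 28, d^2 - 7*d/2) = 1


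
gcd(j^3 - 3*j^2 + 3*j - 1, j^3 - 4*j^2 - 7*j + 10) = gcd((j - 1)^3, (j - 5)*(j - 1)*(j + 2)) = j - 1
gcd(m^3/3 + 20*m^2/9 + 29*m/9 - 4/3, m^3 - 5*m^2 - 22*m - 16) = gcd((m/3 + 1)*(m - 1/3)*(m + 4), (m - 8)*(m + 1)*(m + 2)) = 1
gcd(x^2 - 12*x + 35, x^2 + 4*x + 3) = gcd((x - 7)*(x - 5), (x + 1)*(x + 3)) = 1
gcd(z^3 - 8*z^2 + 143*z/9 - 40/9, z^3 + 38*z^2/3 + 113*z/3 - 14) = z - 1/3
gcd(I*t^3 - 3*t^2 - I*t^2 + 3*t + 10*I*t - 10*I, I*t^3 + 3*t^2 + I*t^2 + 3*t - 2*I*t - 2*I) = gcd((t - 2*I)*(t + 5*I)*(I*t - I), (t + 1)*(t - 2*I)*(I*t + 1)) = t - 2*I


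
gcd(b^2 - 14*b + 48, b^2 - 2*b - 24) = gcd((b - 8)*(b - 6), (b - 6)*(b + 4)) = b - 6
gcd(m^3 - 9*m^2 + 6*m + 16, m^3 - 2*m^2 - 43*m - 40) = m^2 - 7*m - 8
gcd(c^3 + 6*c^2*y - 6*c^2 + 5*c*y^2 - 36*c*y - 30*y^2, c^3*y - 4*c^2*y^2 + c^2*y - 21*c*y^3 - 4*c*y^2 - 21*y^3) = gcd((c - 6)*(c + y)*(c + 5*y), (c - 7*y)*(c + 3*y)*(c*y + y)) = 1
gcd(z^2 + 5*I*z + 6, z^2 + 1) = z - I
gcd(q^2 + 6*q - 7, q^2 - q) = q - 1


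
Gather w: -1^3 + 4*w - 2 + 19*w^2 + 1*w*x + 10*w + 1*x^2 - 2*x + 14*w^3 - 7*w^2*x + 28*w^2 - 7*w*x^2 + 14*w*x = 14*w^3 + w^2*(47 - 7*x) + w*(-7*x^2 + 15*x + 14) + x^2 - 2*x - 3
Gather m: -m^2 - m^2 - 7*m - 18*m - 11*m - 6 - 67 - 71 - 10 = -2*m^2 - 36*m - 154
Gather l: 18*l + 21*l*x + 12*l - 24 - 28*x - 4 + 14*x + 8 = l*(21*x + 30) - 14*x - 20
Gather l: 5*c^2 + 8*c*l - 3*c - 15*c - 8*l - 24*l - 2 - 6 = 5*c^2 - 18*c + l*(8*c - 32) - 8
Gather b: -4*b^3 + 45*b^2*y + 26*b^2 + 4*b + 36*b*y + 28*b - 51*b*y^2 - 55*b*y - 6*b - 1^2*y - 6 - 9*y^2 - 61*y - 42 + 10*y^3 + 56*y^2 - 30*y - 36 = -4*b^3 + b^2*(45*y + 26) + b*(-51*y^2 - 19*y + 26) + 10*y^3 + 47*y^2 - 92*y - 84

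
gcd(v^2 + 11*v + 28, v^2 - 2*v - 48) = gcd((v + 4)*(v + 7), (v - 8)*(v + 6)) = 1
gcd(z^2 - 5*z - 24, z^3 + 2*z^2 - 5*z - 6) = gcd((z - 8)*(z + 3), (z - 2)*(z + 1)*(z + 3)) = z + 3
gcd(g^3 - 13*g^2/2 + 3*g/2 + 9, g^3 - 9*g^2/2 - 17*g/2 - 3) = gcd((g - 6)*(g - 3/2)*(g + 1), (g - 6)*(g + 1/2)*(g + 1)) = g^2 - 5*g - 6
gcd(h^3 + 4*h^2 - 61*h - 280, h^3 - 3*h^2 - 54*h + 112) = h^2 - h - 56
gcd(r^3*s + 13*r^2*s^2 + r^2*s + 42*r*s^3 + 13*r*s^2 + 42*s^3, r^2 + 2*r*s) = 1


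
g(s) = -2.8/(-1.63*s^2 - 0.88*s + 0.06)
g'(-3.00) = 0.17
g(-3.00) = 0.23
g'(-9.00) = 0.01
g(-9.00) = 0.02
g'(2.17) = -0.25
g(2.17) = 0.29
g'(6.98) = -0.01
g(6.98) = 0.03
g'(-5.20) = 0.03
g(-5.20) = 0.07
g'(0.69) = -5.00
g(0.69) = 2.12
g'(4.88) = -0.03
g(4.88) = 0.07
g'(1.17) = -1.28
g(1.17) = 0.87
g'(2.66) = -0.14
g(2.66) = 0.20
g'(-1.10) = 8.50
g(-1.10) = 2.97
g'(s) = -2.8*(3.26*s + 0.88)/(-1.63*s^2 - 0.88*s + 0.06)^2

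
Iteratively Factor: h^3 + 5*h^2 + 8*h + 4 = (h + 2)*(h^2 + 3*h + 2) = (h + 2)^2*(h + 1)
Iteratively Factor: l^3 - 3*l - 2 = (l - 2)*(l^2 + 2*l + 1) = (l - 2)*(l + 1)*(l + 1)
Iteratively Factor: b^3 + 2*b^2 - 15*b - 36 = (b + 3)*(b^2 - b - 12) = (b + 3)^2*(b - 4)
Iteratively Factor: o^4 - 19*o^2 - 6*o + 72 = (o - 2)*(o^3 + 2*o^2 - 15*o - 36) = (o - 2)*(o + 3)*(o^2 - o - 12) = (o - 4)*(o - 2)*(o + 3)*(o + 3)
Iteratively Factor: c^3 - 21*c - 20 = (c + 4)*(c^2 - 4*c - 5) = (c - 5)*(c + 4)*(c + 1)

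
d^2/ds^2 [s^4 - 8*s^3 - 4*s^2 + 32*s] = 12*s^2 - 48*s - 8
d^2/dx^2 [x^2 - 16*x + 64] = 2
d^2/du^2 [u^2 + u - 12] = 2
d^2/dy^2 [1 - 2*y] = 0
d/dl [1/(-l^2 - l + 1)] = (2*l + 1)/(l^2 + l - 1)^2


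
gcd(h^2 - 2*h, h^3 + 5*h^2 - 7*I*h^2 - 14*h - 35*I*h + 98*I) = h - 2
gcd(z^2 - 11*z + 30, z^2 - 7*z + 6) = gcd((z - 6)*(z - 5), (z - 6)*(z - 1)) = z - 6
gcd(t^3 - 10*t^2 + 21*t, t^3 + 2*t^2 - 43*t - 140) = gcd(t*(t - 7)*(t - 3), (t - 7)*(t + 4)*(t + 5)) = t - 7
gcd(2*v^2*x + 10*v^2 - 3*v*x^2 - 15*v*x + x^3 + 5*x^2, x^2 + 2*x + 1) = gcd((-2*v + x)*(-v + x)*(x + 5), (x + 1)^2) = 1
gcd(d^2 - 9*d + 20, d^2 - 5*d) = d - 5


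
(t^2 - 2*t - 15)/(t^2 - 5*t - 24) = (t - 5)/(t - 8)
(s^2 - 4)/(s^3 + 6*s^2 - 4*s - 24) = 1/(s + 6)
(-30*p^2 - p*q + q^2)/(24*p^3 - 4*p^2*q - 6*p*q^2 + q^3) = (-5*p - q)/(4*p^2 - q^2)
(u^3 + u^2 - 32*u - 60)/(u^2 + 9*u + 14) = (u^2 - u - 30)/(u + 7)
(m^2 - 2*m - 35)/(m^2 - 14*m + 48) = (m^2 - 2*m - 35)/(m^2 - 14*m + 48)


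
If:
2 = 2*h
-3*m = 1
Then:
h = 1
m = -1/3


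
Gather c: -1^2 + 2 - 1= 0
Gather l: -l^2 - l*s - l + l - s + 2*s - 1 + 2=-l^2 - l*s + s + 1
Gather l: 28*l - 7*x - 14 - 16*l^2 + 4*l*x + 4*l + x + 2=-16*l^2 + l*(4*x + 32) - 6*x - 12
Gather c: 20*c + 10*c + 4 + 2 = 30*c + 6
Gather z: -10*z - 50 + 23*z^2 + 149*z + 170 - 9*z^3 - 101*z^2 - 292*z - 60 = -9*z^3 - 78*z^2 - 153*z + 60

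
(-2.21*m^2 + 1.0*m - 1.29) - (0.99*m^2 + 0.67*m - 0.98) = -3.2*m^2 + 0.33*m - 0.31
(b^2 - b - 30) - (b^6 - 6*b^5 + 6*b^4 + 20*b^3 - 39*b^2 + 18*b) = -b^6 + 6*b^5 - 6*b^4 - 20*b^3 + 40*b^2 - 19*b - 30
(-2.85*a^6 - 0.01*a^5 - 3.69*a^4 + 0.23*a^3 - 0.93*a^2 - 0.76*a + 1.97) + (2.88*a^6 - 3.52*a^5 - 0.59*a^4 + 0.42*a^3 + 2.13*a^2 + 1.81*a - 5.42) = 0.0299999999999998*a^6 - 3.53*a^5 - 4.28*a^4 + 0.65*a^3 + 1.2*a^2 + 1.05*a - 3.45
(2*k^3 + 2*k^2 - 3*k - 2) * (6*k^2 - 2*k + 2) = 12*k^5 + 8*k^4 - 18*k^3 - 2*k^2 - 2*k - 4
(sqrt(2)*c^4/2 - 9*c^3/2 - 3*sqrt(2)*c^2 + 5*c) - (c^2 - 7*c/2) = sqrt(2)*c^4/2 - 9*c^3/2 - 3*sqrt(2)*c^2 - c^2 + 17*c/2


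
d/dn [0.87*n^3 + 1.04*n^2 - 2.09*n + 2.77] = 2.61*n^2 + 2.08*n - 2.09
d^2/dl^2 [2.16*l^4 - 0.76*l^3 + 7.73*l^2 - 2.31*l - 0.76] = 25.92*l^2 - 4.56*l + 15.46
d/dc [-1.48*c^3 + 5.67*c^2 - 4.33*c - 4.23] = -4.44*c^2 + 11.34*c - 4.33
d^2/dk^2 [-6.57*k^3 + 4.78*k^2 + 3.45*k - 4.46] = 9.56 - 39.42*k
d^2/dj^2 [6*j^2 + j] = 12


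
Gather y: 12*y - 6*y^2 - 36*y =-6*y^2 - 24*y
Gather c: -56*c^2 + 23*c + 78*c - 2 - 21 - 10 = -56*c^2 + 101*c - 33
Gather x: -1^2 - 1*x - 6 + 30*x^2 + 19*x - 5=30*x^2 + 18*x - 12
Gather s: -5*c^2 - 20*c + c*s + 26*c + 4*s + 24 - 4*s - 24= -5*c^2 + c*s + 6*c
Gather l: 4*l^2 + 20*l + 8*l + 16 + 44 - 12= 4*l^2 + 28*l + 48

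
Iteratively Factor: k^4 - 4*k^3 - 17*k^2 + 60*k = (k)*(k^3 - 4*k^2 - 17*k + 60) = k*(k - 3)*(k^2 - k - 20) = k*(k - 3)*(k + 4)*(k - 5)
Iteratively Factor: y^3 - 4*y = (y - 2)*(y^2 + 2*y) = y*(y - 2)*(y + 2)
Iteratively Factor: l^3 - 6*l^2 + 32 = (l - 4)*(l^2 - 2*l - 8) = (l - 4)^2*(l + 2)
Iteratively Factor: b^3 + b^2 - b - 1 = (b + 1)*(b^2 - 1) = (b + 1)^2*(b - 1)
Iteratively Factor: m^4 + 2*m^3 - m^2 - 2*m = (m)*(m^3 + 2*m^2 - m - 2) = m*(m - 1)*(m^2 + 3*m + 2) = m*(m - 1)*(m + 2)*(m + 1)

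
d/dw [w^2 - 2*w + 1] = 2*w - 2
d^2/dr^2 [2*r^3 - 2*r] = 12*r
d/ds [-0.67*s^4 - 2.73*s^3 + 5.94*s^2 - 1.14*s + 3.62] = -2.68*s^3 - 8.19*s^2 + 11.88*s - 1.14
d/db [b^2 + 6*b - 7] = 2*b + 6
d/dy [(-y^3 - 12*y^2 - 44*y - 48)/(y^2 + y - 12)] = (-y^2 + 6*y + 36)/(y^2 - 6*y + 9)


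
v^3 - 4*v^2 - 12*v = v*(v - 6)*(v + 2)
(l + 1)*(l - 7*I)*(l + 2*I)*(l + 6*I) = l^4 + l^3 + I*l^3 + 44*l^2 + I*l^2 + 44*l + 84*I*l + 84*I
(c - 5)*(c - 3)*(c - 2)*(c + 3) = c^4 - 7*c^3 + c^2 + 63*c - 90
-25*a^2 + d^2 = (-5*a + d)*(5*a + d)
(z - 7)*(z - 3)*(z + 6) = z^3 - 4*z^2 - 39*z + 126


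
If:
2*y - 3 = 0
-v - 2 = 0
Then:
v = -2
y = 3/2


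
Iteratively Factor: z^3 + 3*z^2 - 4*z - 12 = (z - 2)*(z^2 + 5*z + 6) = (z - 2)*(z + 3)*(z + 2)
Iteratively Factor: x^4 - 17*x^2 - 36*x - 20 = (x + 1)*(x^3 - x^2 - 16*x - 20) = (x + 1)*(x + 2)*(x^2 - 3*x - 10) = (x + 1)*(x + 2)^2*(x - 5)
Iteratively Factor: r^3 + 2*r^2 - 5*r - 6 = (r - 2)*(r^2 + 4*r + 3) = (r - 2)*(r + 3)*(r + 1)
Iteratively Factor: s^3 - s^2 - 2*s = (s + 1)*(s^2 - 2*s) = s*(s + 1)*(s - 2)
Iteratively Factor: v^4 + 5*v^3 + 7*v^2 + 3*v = (v + 3)*(v^3 + 2*v^2 + v) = (v + 1)*(v + 3)*(v^2 + v) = (v + 1)^2*(v + 3)*(v)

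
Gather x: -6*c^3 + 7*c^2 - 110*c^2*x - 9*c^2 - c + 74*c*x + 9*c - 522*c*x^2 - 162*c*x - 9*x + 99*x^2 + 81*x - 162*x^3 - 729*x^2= -6*c^3 - 2*c^2 + 8*c - 162*x^3 + x^2*(-522*c - 630) + x*(-110*c^2 - 88*c + 72)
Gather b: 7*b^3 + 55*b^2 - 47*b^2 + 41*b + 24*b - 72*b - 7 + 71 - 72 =7*b^3 + 8*b^2 - 7*b - 8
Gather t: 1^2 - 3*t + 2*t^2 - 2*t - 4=2*t^2 - 5*t - 3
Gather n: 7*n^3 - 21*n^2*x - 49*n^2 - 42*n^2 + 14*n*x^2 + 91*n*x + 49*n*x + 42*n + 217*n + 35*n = 7*n^3 + n^2*(-21*x - 91) + n*(14*x^2 + 140*x + 294)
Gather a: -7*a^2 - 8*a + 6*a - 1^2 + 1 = -7*a^2 - 2*a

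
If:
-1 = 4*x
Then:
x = -1/4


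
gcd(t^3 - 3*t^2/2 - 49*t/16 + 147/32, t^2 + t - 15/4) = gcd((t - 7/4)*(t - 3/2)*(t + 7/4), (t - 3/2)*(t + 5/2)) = t - 3/2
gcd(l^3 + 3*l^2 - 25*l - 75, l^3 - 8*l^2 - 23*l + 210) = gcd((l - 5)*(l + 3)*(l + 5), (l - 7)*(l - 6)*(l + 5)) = l + 5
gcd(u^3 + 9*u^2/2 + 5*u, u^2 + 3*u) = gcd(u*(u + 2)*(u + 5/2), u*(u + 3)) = u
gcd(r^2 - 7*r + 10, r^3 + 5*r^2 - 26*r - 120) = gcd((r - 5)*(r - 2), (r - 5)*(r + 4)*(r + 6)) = r - 5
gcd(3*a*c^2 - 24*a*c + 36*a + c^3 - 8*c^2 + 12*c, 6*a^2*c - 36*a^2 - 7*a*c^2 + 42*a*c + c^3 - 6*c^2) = c - 6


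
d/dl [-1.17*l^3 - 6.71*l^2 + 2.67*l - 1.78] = -3.51*l^2 - 13.42*l + 2.67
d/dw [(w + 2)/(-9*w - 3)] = 5/(3*(9*w^2 + 6*w + 1))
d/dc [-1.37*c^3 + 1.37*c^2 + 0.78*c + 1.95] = -4.11*c^2 + 2.74*c + 0.78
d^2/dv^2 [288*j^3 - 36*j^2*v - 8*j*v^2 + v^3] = -16*j + 6*v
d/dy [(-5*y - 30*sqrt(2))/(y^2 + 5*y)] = 5*(-y*(y + 5) + (y + 6*sqrt(2))*(2*y + 5))/(y^2*(y + 5)^2)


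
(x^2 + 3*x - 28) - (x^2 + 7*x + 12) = -4*x - 40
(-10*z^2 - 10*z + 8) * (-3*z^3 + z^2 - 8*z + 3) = 30*z^5 + 20*z^4 + 46*z^3 + 58*z^2 - 94*z + 24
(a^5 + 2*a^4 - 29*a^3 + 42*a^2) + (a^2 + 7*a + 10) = a^5 + 2*a^4 - 29*a^3 + 43*a^2 + 7*a + 10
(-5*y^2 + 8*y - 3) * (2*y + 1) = -10*y^3 + 11*y^2 + 2*y - 3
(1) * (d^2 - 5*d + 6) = d^2 - 5*d + 6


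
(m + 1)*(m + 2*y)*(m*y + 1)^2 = m^4*y^2 + 2*m^3*y^3 + m^3*y^2 + 2*m^3*y + 2*m^2*y^3 + 4*m^2*y^2 + 2*m^2*y + m^2 + 4*m*y^2 + 2*m*y + m + 2*y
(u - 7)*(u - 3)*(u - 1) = u^3 - 11*u^2 + 31*u - 21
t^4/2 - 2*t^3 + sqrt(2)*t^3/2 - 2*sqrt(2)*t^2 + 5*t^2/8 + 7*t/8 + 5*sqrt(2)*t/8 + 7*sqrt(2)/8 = (t/2 + sqrt(2)/2)*(t - 7/2)*(t - 1)*(t + 1/2)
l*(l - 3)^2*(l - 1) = l^4 - 7*l^3 + 15*l^2 - 9*l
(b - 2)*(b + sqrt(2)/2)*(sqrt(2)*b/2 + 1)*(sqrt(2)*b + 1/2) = b^4 - 2*b^3 + 7*sqrt(2)*b^3/4 - 7*sqrt(2)*b^2/2 + 7*b^2/4 - 7*b/2 + sqrt(2)*b/4 - sqrt(2)/2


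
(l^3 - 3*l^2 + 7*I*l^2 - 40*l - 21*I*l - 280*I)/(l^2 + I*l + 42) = (l^2 - 3*l - 40)/(l - 6*I)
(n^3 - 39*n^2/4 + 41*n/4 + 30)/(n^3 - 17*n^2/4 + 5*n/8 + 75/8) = 2*(n - 8)/(2*n - 5)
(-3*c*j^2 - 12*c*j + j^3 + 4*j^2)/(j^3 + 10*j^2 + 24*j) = (-3*c + j)/(j + 6)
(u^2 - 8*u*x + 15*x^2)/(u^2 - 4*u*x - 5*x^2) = (u - 3*x)/(u + x)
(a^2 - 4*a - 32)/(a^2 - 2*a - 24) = (a - 8)/(a - 6)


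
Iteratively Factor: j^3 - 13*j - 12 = (j + 1)*(j^2 - j - 12) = (j + 1)*(j + 3)*(j - 4)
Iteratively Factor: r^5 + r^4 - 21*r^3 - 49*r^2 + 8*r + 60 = (r + 2)*(r^4 - r^3 - 19*r^2 - 11*r + 30) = (r + 2)*(r + 3)*(r^3 - 4*r^2 - 7*r + 10) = (r - 5)*(r + 2)*(r + 3)*(r^2 + r - 2) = (r - 5)*(r + 2)^2*(r + 3)*(r - 1)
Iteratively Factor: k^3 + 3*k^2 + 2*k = (k + 1)*(k^2 + 2*k) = k*(k + 1)*(k + 2)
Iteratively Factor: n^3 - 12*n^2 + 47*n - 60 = (n - 5)*(n^2 - 7*n + 12) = (n - 5)*(n - 3)*(n - 4)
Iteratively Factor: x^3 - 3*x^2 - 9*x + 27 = (x - 3)*(x^2 - 9) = (x - 3)^2*(x + 3)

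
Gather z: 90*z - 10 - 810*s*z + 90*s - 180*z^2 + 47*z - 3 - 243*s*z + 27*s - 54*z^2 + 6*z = 117*s - 234*z^2 + z*(143 - 1053*s) - 13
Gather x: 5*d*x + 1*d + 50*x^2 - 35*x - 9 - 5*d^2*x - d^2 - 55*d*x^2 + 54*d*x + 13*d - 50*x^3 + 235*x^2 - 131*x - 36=-d^2 + 14*d - 50*x^3 + x^2*(285 - 55*d) + x*(-5*d^2 + 59*d - 166) - 45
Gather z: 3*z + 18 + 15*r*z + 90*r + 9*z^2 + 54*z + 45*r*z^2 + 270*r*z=90*r + z^2*(45*r + 9) + z*(285*r + 57) + 18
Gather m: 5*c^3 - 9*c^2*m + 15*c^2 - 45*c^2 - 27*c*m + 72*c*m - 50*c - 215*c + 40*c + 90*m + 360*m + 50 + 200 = 5*c^3 - 30*c^2 - 225*c + m*(-9*c^2 + 45*c + 450) + 250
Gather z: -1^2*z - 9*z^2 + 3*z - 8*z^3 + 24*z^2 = -8*z^3 + 15*z^2 + 2*z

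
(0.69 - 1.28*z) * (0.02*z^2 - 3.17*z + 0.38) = -0.0256*z^3 + 4.0714*z^2 - 2.6737*z + 0.2622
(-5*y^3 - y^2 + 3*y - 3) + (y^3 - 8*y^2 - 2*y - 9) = -4*y^3 - 9*y^2 + y - 12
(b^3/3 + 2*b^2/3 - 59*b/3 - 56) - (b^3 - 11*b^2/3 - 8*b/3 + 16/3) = -2*b^3/3 + 13*b^2/3 - 17*b - 184/3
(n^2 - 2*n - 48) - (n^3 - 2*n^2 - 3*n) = -n^3 + 3*n^2 + n - 48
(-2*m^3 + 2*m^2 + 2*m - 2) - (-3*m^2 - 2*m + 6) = -2*m^3 + 5*m^2 + 4*m - 8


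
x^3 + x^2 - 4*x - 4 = (x - 2)*(x + 1)*(x + 2)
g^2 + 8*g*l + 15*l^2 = (g + 3*l)*(g + 5*l)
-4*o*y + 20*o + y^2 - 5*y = (-4*o + y)*(y - 5)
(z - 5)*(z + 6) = z^2 + z - 30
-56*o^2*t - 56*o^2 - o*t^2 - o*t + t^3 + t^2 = (-8*o + t)*(7*o + t)*(t + 1)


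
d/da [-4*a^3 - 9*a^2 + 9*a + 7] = -12*a^2 - 18*a + 9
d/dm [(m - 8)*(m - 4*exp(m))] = m - (m - 8)*(4*exp(m) - 1) - 4*exp(m)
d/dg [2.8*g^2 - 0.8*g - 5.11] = 5.6*g - 0.8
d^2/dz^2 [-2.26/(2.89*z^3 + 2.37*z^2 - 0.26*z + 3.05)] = ((39.1884*z + 10.7124)*(2.89*z^3 + 2.37*z^2 - 0.26*z + 3.05) - 2.26*(8.67*z^2 + 4.74*z - 0.26)*(17.34*z^2 + 9.48*z - 0.52))/(2.89*z^3 + 2.37*z^2 - 0.26*z + 3.05)^3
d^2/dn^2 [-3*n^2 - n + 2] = -6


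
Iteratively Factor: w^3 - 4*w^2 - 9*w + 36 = (w - 4)*(w^2 - 9) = (w - 4)*(w + 3)*(w - 3)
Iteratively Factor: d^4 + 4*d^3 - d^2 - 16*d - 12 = (d + 3)*(d^3 + d^2 - 4*d - 4) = (d + 1)*(d + 3)*(d^2 - 4) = (d - 2)*(d + 1)*(d + 3)*(d + 2)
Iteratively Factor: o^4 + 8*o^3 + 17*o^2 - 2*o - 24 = (o + 4)*(o^3 + 4*o^2 + o - 6) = (o - 1)*(o + 4)*(o^2 + 5*o + 6) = (o - 1)*(o + 2)*(o + 4)*(o + 3)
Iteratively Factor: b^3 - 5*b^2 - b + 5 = (b - 5)*(b^2 - 1) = (b - 5)*(b - 1)*(b + 1)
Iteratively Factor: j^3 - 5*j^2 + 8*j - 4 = (j - 2)*(j^2 - 3*j + 2) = (j - 2)*(j - 1)*(j - 2)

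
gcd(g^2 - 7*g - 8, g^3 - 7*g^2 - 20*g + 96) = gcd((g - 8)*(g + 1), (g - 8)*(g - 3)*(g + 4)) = g - 8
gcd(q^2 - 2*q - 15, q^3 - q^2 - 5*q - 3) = 1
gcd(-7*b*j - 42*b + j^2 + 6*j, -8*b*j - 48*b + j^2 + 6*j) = j + 6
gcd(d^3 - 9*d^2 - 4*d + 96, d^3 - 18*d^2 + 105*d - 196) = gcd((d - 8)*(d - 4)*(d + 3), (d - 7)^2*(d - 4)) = d - 4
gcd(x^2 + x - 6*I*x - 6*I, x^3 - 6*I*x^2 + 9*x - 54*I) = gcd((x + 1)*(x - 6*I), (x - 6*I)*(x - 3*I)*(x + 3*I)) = x - 6*I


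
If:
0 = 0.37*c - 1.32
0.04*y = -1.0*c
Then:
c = 3.57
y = -89.19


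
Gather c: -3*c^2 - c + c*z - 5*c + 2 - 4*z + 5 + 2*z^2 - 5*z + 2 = -3*c^2 + c*(z - 6) + 2*z^2 - 9*z + 9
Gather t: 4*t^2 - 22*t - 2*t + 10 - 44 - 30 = 4*t^2 - 24*t - 64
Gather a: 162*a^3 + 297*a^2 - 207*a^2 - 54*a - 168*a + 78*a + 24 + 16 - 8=162*a^3 + 90*a^2 - 144*a + 32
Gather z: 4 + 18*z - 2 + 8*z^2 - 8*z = 8*z^2 + 10*z + 2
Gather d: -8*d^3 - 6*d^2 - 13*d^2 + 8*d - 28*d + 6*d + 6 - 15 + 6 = -8*d^3 - 19*d^2 - 14*d - 3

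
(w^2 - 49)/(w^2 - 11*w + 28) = (w + 7)/(w - 4)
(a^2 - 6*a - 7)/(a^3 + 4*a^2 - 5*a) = (a^2 - 6*a - 7)/(a*(a^2 + 4*a - 5))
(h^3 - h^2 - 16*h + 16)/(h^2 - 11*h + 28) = (h^2 + 3*h - 4)/(h - 7)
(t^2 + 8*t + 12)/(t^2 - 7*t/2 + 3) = 2*(t^2 + 8*t + 12)/(2*t^2 - 7*t + 6)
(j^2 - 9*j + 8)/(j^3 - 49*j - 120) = (j - 1)/(j^2 + 8*j + 15)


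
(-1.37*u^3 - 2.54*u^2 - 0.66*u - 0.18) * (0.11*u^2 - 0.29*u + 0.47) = -0.1507*u^5 + 0.1179*u^4 + 0.0200999999999999*u^3 - 1.0222*u^2 - 0.258*u - 0.0846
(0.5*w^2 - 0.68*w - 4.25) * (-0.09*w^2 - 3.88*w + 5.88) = -0.045*w^4 - 1.8788*w^3 + 5.9609*w^2 + 12.4916*w - 24.99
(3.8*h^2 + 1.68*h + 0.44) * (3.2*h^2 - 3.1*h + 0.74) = 12.16*h^4 - 6.404*h^3 - 0.988*h^2 - 0.1208*h + 0.3256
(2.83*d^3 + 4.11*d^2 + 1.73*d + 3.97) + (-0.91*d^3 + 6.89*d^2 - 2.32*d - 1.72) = 1.92*d^3 + 11.0*d^2 - 0.59*d + 2.25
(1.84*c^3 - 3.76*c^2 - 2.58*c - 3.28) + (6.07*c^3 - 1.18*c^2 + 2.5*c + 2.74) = 7.91*c^3 - 4.94*c^2 - 0.0800000000000001*c - 0.54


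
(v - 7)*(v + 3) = v^2 - 4*v - 21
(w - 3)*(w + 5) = w^2 + 2*w - 15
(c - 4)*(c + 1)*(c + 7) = c^3 + 4*c^2 - 25*c - 28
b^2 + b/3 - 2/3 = (b - 2/3)*(b + 1)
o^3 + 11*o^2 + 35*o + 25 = (o + 1)*(o + 5)^2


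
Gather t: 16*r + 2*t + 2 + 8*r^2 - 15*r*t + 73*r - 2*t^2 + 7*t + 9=8*r^2 + 89*r - 2*t^2 + t*(9 - 15*r) + 11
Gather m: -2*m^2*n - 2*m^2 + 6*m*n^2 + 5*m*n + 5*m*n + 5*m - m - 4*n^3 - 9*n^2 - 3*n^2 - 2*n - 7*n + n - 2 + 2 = m^2*(-2*n - 2) + m*(6*n^2 + 10*n + 4) - 4*n^3 - 12*n^2 - 8*n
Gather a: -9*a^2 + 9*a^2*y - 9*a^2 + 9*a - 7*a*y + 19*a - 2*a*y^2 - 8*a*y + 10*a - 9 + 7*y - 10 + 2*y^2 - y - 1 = a^2*(9*y - 18) + a*(-2*y^2 - 15*y + 38) + 2*y^2 + 6*y - 20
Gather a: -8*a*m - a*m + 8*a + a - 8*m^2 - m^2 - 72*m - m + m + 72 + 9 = a*(9 - 9*m) - 9*m^2 - 72*m + 81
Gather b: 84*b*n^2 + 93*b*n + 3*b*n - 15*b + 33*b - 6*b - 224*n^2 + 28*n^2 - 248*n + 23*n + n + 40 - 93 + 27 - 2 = b*(84*n^2 + 96*n + 12) - 196*n^2 - 224*n - 28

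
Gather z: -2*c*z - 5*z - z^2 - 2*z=-z^2 + z*(-2*c - 7)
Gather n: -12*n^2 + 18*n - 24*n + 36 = -12*n^2 - 6*n + 36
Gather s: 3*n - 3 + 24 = 3*n + 21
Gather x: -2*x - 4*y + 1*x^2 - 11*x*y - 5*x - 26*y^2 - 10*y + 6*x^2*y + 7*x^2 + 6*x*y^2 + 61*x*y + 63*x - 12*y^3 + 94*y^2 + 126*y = x^2*(6*y + 8) + x*(6*y^2 + 50*y + 56) - 12*y^3 + 68*y^2 + 112*y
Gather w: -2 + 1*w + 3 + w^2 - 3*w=w^2 - 2*w + 1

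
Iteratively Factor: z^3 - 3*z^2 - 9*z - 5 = (z + 1)*(z^2 - 4*z - 5) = (z - 5)*(z + 1)*(z + 1)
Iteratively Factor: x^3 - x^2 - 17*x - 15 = (x - 5)*(x^2 + 4*x + 3) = (x - 5)*(x + 1)*(x + 3)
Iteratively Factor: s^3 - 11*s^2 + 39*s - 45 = (s - 5)*(s^2 - 6*s + 9) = (s - 5)*(s - 3)*(s - 3)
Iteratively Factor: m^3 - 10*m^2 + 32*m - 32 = (m - 4)*(m^2 - 6*m + 8) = (m - 4)*(m - 2)*(m - 4)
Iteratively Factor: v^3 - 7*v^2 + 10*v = (v)*(v^2 - 7*v + 10) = v*(v - 2)*(v - 5)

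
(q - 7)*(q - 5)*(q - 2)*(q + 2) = q^4 - 12*q^3 + 31*q^2 + 48*q - 140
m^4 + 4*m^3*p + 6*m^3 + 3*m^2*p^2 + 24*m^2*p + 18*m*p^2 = m*(m + 6)*(m + p)*(m + 3*p)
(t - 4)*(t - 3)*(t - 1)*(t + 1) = t^4 - 7*t^3 + 11*t^2 + 7*t - 12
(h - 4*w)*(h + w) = h^2 - 3*h*w - 4*w^2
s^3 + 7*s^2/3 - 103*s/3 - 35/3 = (s - 5)*(s + 1/3)*(s + 7)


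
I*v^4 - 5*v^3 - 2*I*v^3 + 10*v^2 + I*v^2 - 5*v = v*(v - 1)*(v + 5*I)*(I*v - I)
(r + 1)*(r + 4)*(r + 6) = r^3 + 11*r^2 + 34*r + 24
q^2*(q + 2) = q^3 + 2*q^2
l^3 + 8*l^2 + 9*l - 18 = (l - 1)*(l + 3)*(l + 6)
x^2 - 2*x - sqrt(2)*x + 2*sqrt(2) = (x - 2)*(x - sqrt(2))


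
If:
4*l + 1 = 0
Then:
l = -1/4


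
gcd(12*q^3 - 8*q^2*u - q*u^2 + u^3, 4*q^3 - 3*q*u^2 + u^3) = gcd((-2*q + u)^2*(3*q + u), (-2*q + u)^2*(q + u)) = 4*q^2 - 4*q*u + u^2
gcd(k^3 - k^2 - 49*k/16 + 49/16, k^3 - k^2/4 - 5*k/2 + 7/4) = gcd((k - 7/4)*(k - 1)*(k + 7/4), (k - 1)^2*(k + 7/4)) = k^2 + 3*k/4 - 7/4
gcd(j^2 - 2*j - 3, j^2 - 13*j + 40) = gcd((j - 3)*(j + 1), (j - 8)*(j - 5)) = 1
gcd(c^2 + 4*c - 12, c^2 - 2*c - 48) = c + 6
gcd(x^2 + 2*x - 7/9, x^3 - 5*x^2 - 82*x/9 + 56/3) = x + 7/3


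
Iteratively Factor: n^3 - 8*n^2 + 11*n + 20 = (n - 4)*(n^2 - 4*n - 5) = (n - 4)*(n + 1)*(n - 5)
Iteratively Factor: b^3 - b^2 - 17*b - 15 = (b + 1)*(b^2 - 2*b - 15) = (b + 1)*(b + 3)*(b - 5)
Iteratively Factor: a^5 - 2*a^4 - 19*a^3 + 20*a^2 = (a)*(a^4 - 2*a^3 - 19*a^2 + 20*a) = a*(a - 1)*(a^3 - a^2 - 20*a) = a^2*(a - 1)*(a^2 - a - 20) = a^2*(a - 1)*(a + 4)*(a - 5)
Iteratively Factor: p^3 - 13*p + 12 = (p - 1)*(p^2 + p - 12) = (p - 1)*(p + 4)*(p - 3)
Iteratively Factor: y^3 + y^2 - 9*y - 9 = (y + 3)*(y^2 - 2*y - 3) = (y + 1)*(y + 3)*(y - 3)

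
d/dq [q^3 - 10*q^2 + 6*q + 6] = 3*q^2 - 20*q + 6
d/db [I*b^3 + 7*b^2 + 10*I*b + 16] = 3*I*b^2 + 14*b + 10*I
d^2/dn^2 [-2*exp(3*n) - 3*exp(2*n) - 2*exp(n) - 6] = (-18*exp(2*n) - 12*exp(n) - 2)*exp(n)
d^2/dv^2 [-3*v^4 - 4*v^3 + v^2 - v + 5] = -36*v^2 - 24*v + 2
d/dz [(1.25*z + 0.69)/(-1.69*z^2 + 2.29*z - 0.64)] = (2.1125*z^2 + 2.3322*z - 2.3801)/(2.8561*z^4 - 7.7402*z^3 + 7.4073*z^2 - 2.9312*z + 0.4096)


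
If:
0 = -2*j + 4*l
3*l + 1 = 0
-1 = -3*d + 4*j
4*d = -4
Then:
No Solution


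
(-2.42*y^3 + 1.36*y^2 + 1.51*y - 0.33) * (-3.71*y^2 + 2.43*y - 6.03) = 8.9782*y^5 - 10.9262*y^4 + 12.2953*y^3 - 3.3072*y^2 - 9.9072*y + 1.9899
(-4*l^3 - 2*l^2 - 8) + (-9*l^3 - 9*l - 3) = -13*l^3 - 2*l^2 - 9*l - 11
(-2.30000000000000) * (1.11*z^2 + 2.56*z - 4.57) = -2.553*z^2 - 5.888*z + 10.511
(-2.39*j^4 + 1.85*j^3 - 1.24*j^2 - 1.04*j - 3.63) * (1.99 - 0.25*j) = 0.5975*j^5 - 5.2186*j^4 + 3.9915*j^3 - 2.2076*j^2 - 1.1621*j - 7.2237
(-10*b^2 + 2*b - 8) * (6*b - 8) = -60*b^3 + 92*b^2 - 64*b + 64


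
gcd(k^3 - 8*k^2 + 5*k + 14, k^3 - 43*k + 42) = 1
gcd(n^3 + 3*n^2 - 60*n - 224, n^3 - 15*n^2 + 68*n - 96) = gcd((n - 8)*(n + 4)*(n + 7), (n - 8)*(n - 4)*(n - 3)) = n - 8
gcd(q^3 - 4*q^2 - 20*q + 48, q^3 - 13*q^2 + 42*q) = q - 6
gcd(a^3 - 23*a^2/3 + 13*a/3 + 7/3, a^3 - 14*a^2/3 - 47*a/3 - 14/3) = a^2 - 20*a/3 - 7/3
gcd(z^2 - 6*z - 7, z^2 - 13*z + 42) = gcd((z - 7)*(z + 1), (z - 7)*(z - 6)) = z - 7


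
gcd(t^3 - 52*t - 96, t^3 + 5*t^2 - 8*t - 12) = t + 6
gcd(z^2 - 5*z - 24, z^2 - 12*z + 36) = 1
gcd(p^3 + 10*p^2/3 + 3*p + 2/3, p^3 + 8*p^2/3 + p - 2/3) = p^2 + 3*p + 2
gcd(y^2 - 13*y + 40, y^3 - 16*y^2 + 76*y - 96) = y - 8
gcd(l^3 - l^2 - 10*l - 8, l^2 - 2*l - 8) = l^2 - 2*l - 8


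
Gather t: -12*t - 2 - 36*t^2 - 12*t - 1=-36*t^2 - 24*t - 3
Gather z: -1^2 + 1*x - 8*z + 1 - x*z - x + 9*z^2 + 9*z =9*z^2 + z*(1 - x)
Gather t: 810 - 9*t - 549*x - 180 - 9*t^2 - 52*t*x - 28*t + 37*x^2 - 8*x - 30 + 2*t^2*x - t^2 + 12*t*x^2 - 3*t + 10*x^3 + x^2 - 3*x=t^2*(2*x - 10) + t*(12*x^2 - 52*x - 40) + 10*x^3 + 38*x^2 - 560*x + 600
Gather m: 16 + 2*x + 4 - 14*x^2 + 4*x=-14*x^2 + 6*x + 20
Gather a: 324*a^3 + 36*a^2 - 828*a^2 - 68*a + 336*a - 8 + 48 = 324*a^3 - 792*a^2 + 268*a + 40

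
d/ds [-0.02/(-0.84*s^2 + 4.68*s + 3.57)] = (0.0936 - 0.0336*s)/(-0.84*s^2 + 4.68*s + 3.57)^2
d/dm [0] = 0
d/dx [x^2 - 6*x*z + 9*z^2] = 2*x - 6*z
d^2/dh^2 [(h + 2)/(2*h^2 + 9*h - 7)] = 2*((h + 2)*(4*h + 9)^2 - (6*h + 13)*(2*h^2 + 9*h - 7))/(2*h^2 + 9*h - 7)^3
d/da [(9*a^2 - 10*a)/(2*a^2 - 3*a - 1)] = (-7*a^2 - 18*a + 10)/(4*a^4 - 12*a^3 + 5*a^2 + 6*a + 1)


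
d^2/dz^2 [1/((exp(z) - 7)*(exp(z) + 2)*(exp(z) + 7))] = (9*exp(5*z) + 22*exp(4*z) - 82*exp(3*z) + 588*exp(2*z) + 3185*exp(z) - 4802)*exp(z)/(exp(9*z) + 6*exp(8*z) - 135*exp(7*z) - 874*exp(6*z) + 5439*exp(5*z) + 42042*exp(4*z) - 31213*exp(3*z) - 648270*exp(2*z) - 1411788*exp(z) - 941192)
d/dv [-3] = 0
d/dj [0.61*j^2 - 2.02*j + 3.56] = 1.22*j - 2.02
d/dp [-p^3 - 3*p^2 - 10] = 3*p*(-p - 2)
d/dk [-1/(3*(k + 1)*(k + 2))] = (2*k + 3)/(3*(k + 1)^2*(k + 2)^2)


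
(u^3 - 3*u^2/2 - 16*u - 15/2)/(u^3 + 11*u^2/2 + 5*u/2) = (u^2 - 2*u - 15)/(u*(u + 5))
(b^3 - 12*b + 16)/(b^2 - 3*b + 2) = (b^2 + 2*b - 8)/(b - 1)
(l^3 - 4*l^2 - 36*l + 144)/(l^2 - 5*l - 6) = (l^2 + 2*l - 24)/(l + 1)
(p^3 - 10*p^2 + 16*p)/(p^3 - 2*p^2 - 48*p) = (p - 2)/(p + 6)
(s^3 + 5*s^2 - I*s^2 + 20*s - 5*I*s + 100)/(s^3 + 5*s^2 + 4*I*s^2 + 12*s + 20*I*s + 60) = (s^2 - I*s + 20)/(s^2 + 4*I*s + 12)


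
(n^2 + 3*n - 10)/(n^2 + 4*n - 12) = (n + 5)/(n + 6)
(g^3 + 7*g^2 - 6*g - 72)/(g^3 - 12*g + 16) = (g^2 + 3*g - 18)/(g^2 - 4*g + 4)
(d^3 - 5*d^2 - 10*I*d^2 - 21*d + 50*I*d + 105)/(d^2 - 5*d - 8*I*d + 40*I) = (d^2 - 10*I*d - 21)/(d - 8*I)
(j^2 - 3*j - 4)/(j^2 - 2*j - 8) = (j + 1)/(j + 2)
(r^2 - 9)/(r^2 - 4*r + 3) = (r + 3)/(r - 1)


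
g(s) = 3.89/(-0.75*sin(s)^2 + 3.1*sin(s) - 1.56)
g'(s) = 3.89*(1.5*sin(s)*cos(s) - 3.1*cos(s))/(-0.75*sin(s)^2 + 3.1*sin(s) - 1.56)^2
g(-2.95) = -1.79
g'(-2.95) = 2.73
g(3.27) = -1.98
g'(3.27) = 3.28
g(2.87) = -4.97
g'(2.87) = 16.52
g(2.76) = -7.63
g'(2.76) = 35.33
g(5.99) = -1.54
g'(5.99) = -2.07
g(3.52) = -1.39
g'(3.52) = 1.68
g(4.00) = -0.90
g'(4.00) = 0.57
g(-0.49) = -1.22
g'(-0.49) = -1.29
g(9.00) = -9.49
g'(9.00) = 52.38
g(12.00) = -1.13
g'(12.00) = -1.08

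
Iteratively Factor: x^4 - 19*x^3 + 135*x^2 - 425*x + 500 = (x - 4)*(x^3 - 15*x^2 + 75*x - 125) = (x - 5)*(x - 4)*(x^2 - 10*x + 25) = (x - 5)^2*(x - 4)*(x - 5)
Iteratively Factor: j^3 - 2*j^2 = (j)*(j^2 - 2*j) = j*(j - 2)*(j)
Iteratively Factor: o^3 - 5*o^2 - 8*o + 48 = (o - 4)*(o^2 - o - 12) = (o - 4)^2*(o + 3)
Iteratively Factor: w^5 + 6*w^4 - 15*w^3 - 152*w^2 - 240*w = (w + 4)*(w^4 + 2*w^3 - 23*w^2 - 60*w) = w*(w + 4)*(w^3 + 2*w^2 - 23*w - 60) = w*(w + 3)*(w + 4)*(w^2 - w - 20) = w*(w + 3)*(w + 4)^2*(w - 5)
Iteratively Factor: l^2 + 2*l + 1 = (l + 1)*(l + 1)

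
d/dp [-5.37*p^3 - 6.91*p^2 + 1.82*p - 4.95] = -16.11*p^2 - 13.82*p + 1.82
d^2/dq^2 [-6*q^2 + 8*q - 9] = -12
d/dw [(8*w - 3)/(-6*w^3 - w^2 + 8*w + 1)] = 2*(-24*w^3 - 4*w^2 + 32*w + (8*w - 3)*(9*w^2 + w - 4) + 4)/(6*w^3 + w^2 - 8*w - 1)^2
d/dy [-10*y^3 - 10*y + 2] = -30*y^2 - 10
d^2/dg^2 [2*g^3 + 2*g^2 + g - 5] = 12*g + 4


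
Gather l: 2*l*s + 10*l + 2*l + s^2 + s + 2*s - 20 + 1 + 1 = l*(2*s + 12) + s^2 + 3*s - 18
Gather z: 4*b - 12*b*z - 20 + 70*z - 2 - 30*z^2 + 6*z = 4*b - 30*z^2 + z*(76 - 12*b) - 22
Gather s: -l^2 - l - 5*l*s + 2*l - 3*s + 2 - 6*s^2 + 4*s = -l^2 + l - 6*s^2 + s*(1 - 5*l) + 2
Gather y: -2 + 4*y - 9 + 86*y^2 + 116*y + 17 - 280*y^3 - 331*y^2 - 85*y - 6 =-280*y^3 - 245*y^2 + 35*y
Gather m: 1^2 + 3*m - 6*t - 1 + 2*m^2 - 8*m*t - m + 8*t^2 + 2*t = 2*m^2 + m*(2 - 8*t) + 8*t^2 - 4*t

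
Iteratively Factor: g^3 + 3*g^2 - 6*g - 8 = (g - 2)*(g^2 + 5*g + 4) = (g - 2)*(g + 4)*(g + 1)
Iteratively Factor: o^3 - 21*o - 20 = (o + 1)*(o^2 - o - 20) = (o - 5)*(o + 1)*(o + 4)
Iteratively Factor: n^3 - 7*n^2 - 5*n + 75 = (n - 5)*(n^2 - 2*n - 15) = (n - 5)^2*(n + 3)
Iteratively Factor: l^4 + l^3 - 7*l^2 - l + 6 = (l - 1)*(l^3 + 2*l^2 - 5*l - 6) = (l - 2)*(l - 1)*(l^2 + 4*l + 3) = (l - 2)*(l - 1)*(l + 3)*(l + 1)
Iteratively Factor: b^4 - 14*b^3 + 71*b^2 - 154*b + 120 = (b - 5)*(b^3 - 9*b^2 + 26*b - 24) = (b - 5)*(b - 4)*(b^2 - 5*b + 6) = (b - 5)*(b - 4)*(b - 2)*(b - 3)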